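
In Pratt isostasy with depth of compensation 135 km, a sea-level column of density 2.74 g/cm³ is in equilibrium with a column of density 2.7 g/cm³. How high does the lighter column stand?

2 km

ρ_ref D = ρ (D + h) → h = D (ρ_ref − ρ)/ρ.
h = 135 km × (2.74 − 2.7)/2.7 = 2 km.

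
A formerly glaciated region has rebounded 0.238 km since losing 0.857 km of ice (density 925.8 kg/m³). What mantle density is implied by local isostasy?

ρ_m = ρ_ice t / u = 925.8 × 0.857 km/0.238 km = 3330 kg/m³.

3330 kg/m³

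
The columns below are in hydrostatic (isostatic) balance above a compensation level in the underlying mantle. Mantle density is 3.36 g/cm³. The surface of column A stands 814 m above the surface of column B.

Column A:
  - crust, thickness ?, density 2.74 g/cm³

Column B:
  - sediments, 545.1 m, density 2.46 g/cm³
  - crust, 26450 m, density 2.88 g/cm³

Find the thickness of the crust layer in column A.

25700 m

Take the compensation level at the base of the deeper column (depth z_c below the surface of column A) and equate Σ ρ_i t_i down to z_c; mantle fills any gap and the z_c terms cancel.
Column A: x×2.74 + (z_c − 0 − x)×3.36
Column B: 814×0 + 545.1×2.46 + 26450×2.88 + (z_c − 814 − 26995.1)×3.36
The z_c×3.36 term appears on both sides and cancels. Collect the known terms of each column as K = Σ(ρt)_known − 3.36 × (depth of known layers): K_A = 0 − 3.36×0 = 0; K_B = 77516.946 − 3.36×(814 + 26995.1) = −15921.63.
Balance: K_A − x×(3.36 − 2.74) = K_B, so x = (K_A − K_B)/(3.36 − 2.74) = 15921.6/0.62 = 25700 m.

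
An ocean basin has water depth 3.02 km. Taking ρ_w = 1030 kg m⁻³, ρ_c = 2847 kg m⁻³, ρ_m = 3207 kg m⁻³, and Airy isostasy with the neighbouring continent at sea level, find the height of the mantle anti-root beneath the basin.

15.2 km

In Airy isostatic equilibrium: replacing crust with seawater at the top is compensated by replacing crust with mantle at the base: d (ρ_c − ρ_w) = a (ρ_m − ρ_c).
a = d (ρ_c − ρ_w)/(ρ_m − ρ_c) = 3.02 km × 1817/360 = 15.2 km.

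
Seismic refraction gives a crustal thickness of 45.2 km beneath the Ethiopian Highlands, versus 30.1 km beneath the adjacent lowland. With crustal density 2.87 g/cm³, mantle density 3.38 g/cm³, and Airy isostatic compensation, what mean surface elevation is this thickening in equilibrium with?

Excess crust Δ = 45.2 km − 30.1 km = 15.1 km, split between elevation h and root r with h + r = Δ.
Airy balance ρ_c h = (ρ_m − ρ_c) r gives r = h ρ_c/(ρ_m − ρ_c), so h (1 + ρ_c/(ρ_m − ρ_c)) = Δ, i.e. h = Δ (ρ_m − ρ_c)/ρ_m.
h = 15.1 km × 0.51/3.38 = 2.28 km.

2.28 km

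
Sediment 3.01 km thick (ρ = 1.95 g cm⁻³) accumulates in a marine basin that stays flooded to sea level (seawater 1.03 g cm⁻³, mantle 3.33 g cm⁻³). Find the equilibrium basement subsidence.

1.2 km

Submarine loading: the sediment displaces seawater, and the subsidence is in turn flooded, so s (ρ_m − ρ_w) = t (ρ_sed − ρ_w).
s = 3.01 km × (1.95 − 1.03) / (3.33 − 1.03) = 1.2 km.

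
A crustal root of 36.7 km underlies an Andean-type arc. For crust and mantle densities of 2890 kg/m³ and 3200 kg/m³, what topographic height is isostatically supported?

For local isostatic compensation: ρ_c h = (ρ_m − ρ_c) r.
h = r (ρ_m − ρ_c) / ρ_c = 36.7 km × (3200 − 2890) / 2890 = 3.94 km.

3.94 km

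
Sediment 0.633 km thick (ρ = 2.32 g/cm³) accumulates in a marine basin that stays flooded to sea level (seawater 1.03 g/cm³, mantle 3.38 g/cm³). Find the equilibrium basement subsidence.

Submarine loading: the sediment displaces seawater, and the subsidence is in turn flooded, so s (ρ_m − ρ_w) = t (ρ_sed − ρ_w).
s = 0.633 km × (2.32 − 1.03) / (3.38 − 1.03) = 0.347 km.

0.347 km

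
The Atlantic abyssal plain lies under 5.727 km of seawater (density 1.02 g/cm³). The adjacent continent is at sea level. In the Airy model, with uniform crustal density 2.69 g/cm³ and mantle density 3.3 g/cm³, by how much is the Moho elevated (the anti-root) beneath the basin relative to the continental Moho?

15.7 km

In Airy isostatic equilibrium: replacing crust with seawater at the top is compensated by replacing crust with mantle at the base: d (ρ_c − ρ_w) = a (ρ_m − ρ_c).
a = d (ρ_c − ρ_w)/(ρ_m − ρ_c) = 5.727 km × 1.67/0.61 = 15.7 km.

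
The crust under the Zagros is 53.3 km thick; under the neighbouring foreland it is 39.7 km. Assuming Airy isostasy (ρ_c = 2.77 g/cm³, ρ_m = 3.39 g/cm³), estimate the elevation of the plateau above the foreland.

2.49 km

Excess crust Δ = 53.3 km − 39.7 km = 13.6 km, split between elevation h and root r with h + r = Δ.
Airy balance ρ_c h = (ρ_m − ρ_c) r gives r = h ρ_c/(ρ_m − ρ_c), so h (1 + ρ_c/(ρ_m − ρ_c)) = Δ, i.e. h = Δ (ρ_m − ρ_c)/ρ_m.
h = 13.6 km × 0.62/3.39 = 2.49 km.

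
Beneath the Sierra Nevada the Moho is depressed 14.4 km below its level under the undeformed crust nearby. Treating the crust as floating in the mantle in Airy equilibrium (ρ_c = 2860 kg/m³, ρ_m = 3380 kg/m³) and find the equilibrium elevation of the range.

2.62 km

Isostatic balance requires: ρ_c h = (ρ_m − ρ_c) r.
h = r (ρ_m − ρ_c) / ρ_c = 14.4 km × (3380 − 2860) / 2860 = 2.62 km.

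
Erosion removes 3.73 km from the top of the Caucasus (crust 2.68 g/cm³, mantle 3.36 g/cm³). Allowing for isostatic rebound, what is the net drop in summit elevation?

Rebound u = e ρ_c/ρ_m = 3.73 km × 2.68/3.36 = 2.975 km.
Net surface drop = e − u = 3.73 km − 2.975 km = e (ρ_m − ρ_c)/ρ_m = 0.755 km.

0.755 km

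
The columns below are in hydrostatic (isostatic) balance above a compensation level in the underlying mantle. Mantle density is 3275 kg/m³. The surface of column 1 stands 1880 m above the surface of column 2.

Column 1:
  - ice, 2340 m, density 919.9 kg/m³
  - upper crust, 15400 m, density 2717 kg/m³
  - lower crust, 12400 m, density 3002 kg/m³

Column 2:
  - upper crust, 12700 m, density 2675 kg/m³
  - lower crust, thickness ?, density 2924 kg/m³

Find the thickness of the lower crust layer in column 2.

Take the compensation level at the base of the deeper column (depth z_c below the surface of column 1) and equate Σ ρ_i t_i down to z_c; mantle fills any gap and the z_c terms cancel.
Column 1: 2340×919.9 + 15400×2717 + 12400×3002 + (z_c − 30140)×3275
Column 2: 1880×0 + 12700×2675 + x×2924 + (z_c − 1880 − 12700 − x)×3275
The z_c×3275 term appears on both sides and cancels. Collect the known terms of each column as K = Σ(ρt)_known − 3275 × (depth of known layers): K_1 = 81219166 − 3275×30140 = −17489334; K_2 = 33972500 − 3275×(1880 + 12700) = −13777000.
Balance: K_1 = K_2 − x×(3275 − 2924), so x = (K_2 − K_1)/(3275 − 2924) = 3712330/351 = 10600 m.

10600 m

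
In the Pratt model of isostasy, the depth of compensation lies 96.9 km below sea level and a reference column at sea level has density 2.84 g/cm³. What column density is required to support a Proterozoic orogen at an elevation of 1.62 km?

2.79 g/cm³

Pratt balance: ρ_ref D = ρ (D + h).
ρ = ρ_ref D/(D + h) = 2.84 × 96.9 km/(96.9 km + 1.62 km) = 2.79 g/cm³.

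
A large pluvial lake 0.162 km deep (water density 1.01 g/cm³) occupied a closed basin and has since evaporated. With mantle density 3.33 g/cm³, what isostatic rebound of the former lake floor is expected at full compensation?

u = d ρ_w/ρ_m = 0.162 km × 1.01/3.33 = 0.0491 km.

0.0491 km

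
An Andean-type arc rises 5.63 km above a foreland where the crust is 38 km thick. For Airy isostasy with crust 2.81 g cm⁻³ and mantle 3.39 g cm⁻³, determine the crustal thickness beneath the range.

70.9 km

Root depth r = h ρ_c / (ρ_m − ρ_c) = 5.63 km × 2.81 / 0.58 = 27.28 km.
Total thickness = T + h + r = 38 km + 5.63 km + 27.28 km = 70.9 km.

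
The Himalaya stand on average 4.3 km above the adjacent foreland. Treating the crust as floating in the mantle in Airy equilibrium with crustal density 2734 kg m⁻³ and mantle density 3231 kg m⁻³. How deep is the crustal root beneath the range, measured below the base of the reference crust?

23.7 km

In Airy isostatic equilibrium: the weight of the topography is balanced by the buoyancy of the root, ρ_c h = (ρ_m − ρ_c) r.
r = h · ρ_c / (ρ_m − ρ_c) = 4.3 km × 2734 / (3231 − 2734) = 23.7 km.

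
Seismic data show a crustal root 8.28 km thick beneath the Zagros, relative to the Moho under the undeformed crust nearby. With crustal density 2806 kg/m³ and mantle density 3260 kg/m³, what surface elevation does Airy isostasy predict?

Isostatic balance requires: ρ_c h = (ρ_m − ρ_c) r.
h = r (ρ_m − ρ_c) / ρ_c = 8.28 km × (3260 − 2806) / 2806 = 1.34 km.

1.34 km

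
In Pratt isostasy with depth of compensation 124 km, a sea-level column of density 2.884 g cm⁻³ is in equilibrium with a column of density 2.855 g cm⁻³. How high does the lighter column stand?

1.26 km

ρ_ref D = ρ (D + h) → h = D (ρ_ref − ρ)/ρ.
h = 124 km × (2.884 − 2.855)/2.855 = 1.26 km.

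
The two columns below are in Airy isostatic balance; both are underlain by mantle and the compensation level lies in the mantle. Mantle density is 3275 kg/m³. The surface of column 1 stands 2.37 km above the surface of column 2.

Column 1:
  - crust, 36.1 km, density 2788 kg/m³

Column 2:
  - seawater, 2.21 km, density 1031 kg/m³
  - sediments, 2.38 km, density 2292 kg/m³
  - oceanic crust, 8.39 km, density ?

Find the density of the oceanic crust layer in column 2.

Take the compensation level at the base of the deeper column (depth z_c below the surface of column 1) and equate Σ ρ_i t_i down to z_c; mantle fills any gap and the z_c terms cancel.
Column 1: 36.1×2788 + (z_c − 36.1)×3275
Column 2: 2.37×0 + 2.21×1031 + 2.38×2292 + 8.39×ρ + (z_c − 2.37 − 12.98)×3275
The z_c×3275 term appears on both sides and cancels. Collect the known terms of each column as K = Σ(ρt)_known − 3275 × (depth of known layers): K_1 = 100646.8 − 3275×36.1 = −17580.7; K_2 = 7733.47 − 3275×(2.37 + 12.98) = −42537.78.
Balance: K_1 = K_2 + 8.39×ρ, so ρ = (K_1 − K_2)/8.39 = 24957.1/8.39 = 2970 kg/m³.

2970 kg/m³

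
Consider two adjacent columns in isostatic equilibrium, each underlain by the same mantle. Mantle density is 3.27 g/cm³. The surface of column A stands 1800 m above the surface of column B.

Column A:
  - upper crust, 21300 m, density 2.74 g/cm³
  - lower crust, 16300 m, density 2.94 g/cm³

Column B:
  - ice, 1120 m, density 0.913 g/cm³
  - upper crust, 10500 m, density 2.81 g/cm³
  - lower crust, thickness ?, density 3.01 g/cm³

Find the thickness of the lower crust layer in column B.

12700 m

Take the compensation level at the base of the deeper column (depth z_c below the surface of column A) and equate Σ ρ_i t_i down to z_c; mantle fills any gap and the z_c terms cancel.
Column A: 21300×2.74 + 16300×2.94 + (z_c − 37600)×3.27
Column B: 1800×0 + 1120×0.913 + 10500×2.81 + x×3.01 + (z_c − 1800 − 11620 − x)×3.27
The z_c×3.27 term appears on both sides and cancels. Collect the known terms of each column as K = Σ(ρt)_known − 3.27 × (depth of known layers): K_A = 106284 − 3.27×37600 = −16668; K_B = 30527.56 − 3.27×(1800 + 11620) = −13355.84.
Balance: K_A = K_B − x×(3.27 − 3.01), so x = (K_B − K_A)/(3.27 − 3.01) = 3312.16/0.26 = 12700 m.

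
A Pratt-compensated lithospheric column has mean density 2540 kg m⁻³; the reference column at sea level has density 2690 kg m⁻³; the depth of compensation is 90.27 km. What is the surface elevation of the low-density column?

ρ_ref D = ρ (D + h) → h = D (ρ_ref − ρ)/ρ.
h = 90.27 km × (2690 − 2540)/2540 = 5.33 km.

5.33 km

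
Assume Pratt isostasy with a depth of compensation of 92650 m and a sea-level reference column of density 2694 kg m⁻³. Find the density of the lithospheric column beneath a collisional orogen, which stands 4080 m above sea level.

2580 kg m⁻³

Pratt balance: ρ_ref D = ρ (D + h).
ρ = ρ_ref D/(D + h) = 2694 × 92650 m/(92650 m + 4080 m) = 2580 kg m⁻³.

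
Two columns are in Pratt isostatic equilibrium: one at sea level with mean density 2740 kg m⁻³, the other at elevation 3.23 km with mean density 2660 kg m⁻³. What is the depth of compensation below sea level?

ρ_ref D = ρ (D + h) → D (ρ_ref − ρ) = ρ h.
D = ρ h/(ρ_ref − ρ) = 2660 × 3.23 km/(2740 − 2660) = 107 km.

107 km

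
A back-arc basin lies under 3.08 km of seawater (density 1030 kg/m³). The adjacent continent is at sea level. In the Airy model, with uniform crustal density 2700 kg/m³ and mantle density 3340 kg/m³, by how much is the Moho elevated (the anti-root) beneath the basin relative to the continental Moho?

8.04 km

Equating mass per unit area of the two columns: replacing crust with seawater at the top is compensated by replacing crust with mantle at the base: d (ρ_c − ρ_w) = a (ρ_m − ρ_c).
a = d (ρ_c − ρ_w)/(ρ_m − ρ_c) = 3.08 km × 1670/640 = 8.04 km.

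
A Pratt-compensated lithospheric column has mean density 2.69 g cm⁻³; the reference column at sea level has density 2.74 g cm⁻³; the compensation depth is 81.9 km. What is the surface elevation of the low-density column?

1.52 km

ρ_ref D = ρ (D + h) → h = D (ρ_ref − ρ)/ρ.
h = 81.9 km × (2.74 − 2.69)/2.69 = 1.52 km.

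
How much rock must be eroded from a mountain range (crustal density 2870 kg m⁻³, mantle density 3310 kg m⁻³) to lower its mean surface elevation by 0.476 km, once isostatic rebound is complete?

Net drop Δ = e − u = e − e ρ_c/ρ_m = e (ρ_m − ρ_c)/ρ_m.
e = Δ ρ_m/(ρ_m − ρ_c) = 0.476 km × 3310/440 = 3.58 km.

3.58 km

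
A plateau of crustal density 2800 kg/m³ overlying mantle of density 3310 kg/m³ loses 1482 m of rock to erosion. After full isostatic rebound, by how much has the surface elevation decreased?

Rebound u = e ρ_c/ρ_m = 1482 m × 2800/3310 = 1254 m.
Net surface drop = e − u = 1482 m − 1254 m = e (ρ_m − ρ_c)/ρ_m = 228 m.

228 m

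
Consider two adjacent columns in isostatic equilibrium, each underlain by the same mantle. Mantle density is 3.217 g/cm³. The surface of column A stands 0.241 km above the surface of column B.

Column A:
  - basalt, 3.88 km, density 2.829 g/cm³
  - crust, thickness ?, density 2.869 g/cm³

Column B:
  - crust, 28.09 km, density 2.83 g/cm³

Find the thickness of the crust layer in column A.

Take the compensation level at the base of the deeper column (depth z_c below the surface of column A) and equate Σ ρ_i t_i down to z_c; mantle fills any gap and the z_c terms cancel.
Column A: 3.88×2.829 + x×2.869 + (z_c − 3.88 − x)×3.217
Column B: 0.241×0 + 28.09×2.83 + (z_c − 0.241 − 28.09)×3.217
The z_c×3.217 term appears on both sides and cancels. Collect the known terms of each column as K = Σ(ρt)_known − 3.217 × (depth of known layers): K_A = 10.97652 − 3.217×3.88 = −1.50544; K_B = 79.4947 − 3.217×(0.241 + 28.09) = −11.646127.
Balance: K_A − x×(3.217 − 2.869) = K_B, so x = (K_A − K_B)/(3.217 − 2.869) = 10.1407/0.348 = 29.1 km.

29.1 km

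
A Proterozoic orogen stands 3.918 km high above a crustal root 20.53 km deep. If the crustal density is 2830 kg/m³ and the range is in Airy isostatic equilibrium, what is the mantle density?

3370 kg/m³

Airy balance: ρ_c h = (ρ_m − ρ_c) r → ρ_m = ρ_c (1 + h/r).
ρ_m = 2830 × (1 + 3.918 km/20.53 km) = 3370 kg/m³.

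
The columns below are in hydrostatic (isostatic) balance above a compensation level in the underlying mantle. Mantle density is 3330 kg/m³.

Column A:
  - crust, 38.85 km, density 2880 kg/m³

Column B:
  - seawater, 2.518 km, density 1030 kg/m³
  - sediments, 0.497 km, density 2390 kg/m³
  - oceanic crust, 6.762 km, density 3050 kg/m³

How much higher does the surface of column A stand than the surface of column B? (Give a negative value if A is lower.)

For any compensation level in the mantle, the mantle terms cancel and isostasy reduces to e = (Σt_A − Σt_B) − (Σ(ρt)_A − Σ(ρt)_B) / ρ_m.
Σt_A = 38.85 km; Σt_B = 9.777 km; Σ(ρt)_A = 111888; Σ(ρt)_B = 24405.47 (in km·kg/m³).
e = (38.85 − 9.777) − (111888 − 24405.47) / 3330 = 2.8 km.

2.8 km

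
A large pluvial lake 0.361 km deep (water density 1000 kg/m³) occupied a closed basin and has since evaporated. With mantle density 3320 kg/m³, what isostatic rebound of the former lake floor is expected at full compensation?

u = d ρ_w/ρ_m = 0.361 km × 1000/3320 = 0.109 km.

0.109 km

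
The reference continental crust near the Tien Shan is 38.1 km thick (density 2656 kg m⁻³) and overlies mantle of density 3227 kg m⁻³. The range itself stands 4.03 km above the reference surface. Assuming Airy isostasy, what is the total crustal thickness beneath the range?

60.9 km

Root depth r = h ρ_c / (ρ_m − ρ_c) = 4.03 km × 2656 / 571 = 18.75 km.
Total thickness = T + h + r = 38.1 km + 4.03 km + 18.75 km = 60.9 km.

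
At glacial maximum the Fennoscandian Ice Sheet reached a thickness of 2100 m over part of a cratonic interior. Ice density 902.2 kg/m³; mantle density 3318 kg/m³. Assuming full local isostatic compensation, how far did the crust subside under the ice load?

571 m

Isostatic balance requires: the ice load ρ_ice t is balanced by mantle displaced below, ρ_m s.
s = t ρ_ice / ρ_m = 2100 m × 902.2/3318 = 571 m.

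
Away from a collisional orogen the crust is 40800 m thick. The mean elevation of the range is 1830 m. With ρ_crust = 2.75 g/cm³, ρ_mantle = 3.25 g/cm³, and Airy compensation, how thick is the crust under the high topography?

52700 m

Root depth r = h ρ_c / (ρ_m − ρ_c) = 1830 m × 2.75 / 0.5 = 10060 m.
Total thickness = T + h + r = 40800 m + 1830 m + 10060 m = 52700 m.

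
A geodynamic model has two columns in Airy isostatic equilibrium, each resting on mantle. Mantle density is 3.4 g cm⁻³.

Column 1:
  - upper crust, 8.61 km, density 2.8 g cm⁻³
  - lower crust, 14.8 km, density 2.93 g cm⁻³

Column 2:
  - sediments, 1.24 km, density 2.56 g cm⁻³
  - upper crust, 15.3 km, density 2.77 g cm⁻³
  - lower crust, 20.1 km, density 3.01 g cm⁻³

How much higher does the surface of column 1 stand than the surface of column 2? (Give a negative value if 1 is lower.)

For any compensation level in the mantle, the mantle terms cancel and isostasy reduces to e = (Σt_1 − Σt_2) − (Σ(ρt)_1 − Σ(ρt)_2) / ρ_m.
Σt_1 = 23.41 km; Σt_2 = 36.64 km; Σ(ρt)_1 = 67.472; Σ(ρt)_2 = 106.0564 (in km·g cm⁻³).
e = (23.41 − 36.64) − (67.472 − 106.0564) / 3.4 = −1.88 km.

−1.88 km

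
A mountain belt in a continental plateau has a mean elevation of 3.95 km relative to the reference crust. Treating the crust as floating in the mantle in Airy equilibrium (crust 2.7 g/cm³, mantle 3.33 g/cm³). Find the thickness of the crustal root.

16.9 km

By Archimedes' principle applied to the lithosphere: the weight of the topography is balanced by the buoyancy of the root, ρ_c h = (ρ_m − ρ_c) r.
r = h · ρ_c / (ρ_m − ρ_c) = 3.95 km × 2.7 / (3.33 − 2.7) = 16.9 km.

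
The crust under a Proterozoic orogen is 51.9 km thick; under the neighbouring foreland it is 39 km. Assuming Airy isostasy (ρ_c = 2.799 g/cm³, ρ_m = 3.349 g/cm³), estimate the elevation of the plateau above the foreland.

2.12 km

Excess crust Δ = 51.9 km − 39 km = 12.9 km, split between elevation h and root r with h + r = Δ.
Airy balance ρ_c h = (ρ_m − ρ_c) r gives r = h ρ_c/(ρ_m − ρ_c), so h (1 + ρ_c/(ρ_m − ρ_c)) = Δ, i.e. h = Δ (ρ_m − ρ_c)/ρ_m.
h = 12.9 km × 0.55/3.349 = 2.12 km.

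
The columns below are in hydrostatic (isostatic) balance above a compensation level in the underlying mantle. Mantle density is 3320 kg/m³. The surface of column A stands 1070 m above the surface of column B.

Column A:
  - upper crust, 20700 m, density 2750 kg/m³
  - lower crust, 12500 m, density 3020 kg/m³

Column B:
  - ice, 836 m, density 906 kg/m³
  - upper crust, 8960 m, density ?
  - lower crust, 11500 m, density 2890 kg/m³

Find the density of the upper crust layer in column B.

2760 kg/m³

Take the compensation level at the base of the deeper column (depth z_c below the surface of column A) and equate Σ ρ_i t_i down to z_c; mantle fills any gap and the z_c terms cancel.
Column A: 20700×2750 + 12500×3020 + (z_c − 33200)×3320
Column B: 1070×0 + 836×906 + 8960×ρ + 11500×2890 + (z_c − 1070 − 21296)×3320
The z_c×3320 term appears on both sides and cancels. Collect the known terms of each column as K = Σ(ρt)_known − 3320 × (depth of known layers): K_A = 94675000 − 3320×33200 = −15549000; K_B = 33992416 − 3320×(1070 + 21296) = −40262704.
Balance: K_A = K_B + 8960×ρ, so ρ = (K_A − K_B)/8960 = 24713700/8960 = 2760 kg/m³.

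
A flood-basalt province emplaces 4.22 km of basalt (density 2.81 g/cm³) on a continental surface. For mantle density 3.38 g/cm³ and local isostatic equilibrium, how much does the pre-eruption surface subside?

3.51 km

Subaerial loading: s = t ρ_load / ρ_m.
s = 4.22 km × 2.81/3.38 = 3.51 km.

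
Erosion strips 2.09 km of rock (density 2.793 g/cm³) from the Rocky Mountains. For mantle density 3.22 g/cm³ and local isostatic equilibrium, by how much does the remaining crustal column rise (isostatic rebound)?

1.81 km

Unloading: uplift u = e ρ_c/ρ_m = 2.09 km × 2.793/3.22 = 1.81 km.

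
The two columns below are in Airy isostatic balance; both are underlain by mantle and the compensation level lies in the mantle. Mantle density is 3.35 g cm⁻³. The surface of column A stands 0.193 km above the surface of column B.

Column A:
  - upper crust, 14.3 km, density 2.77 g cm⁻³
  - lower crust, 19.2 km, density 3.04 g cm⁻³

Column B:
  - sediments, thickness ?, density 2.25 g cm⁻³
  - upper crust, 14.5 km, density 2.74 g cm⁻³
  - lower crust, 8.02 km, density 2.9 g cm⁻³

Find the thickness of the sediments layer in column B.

Take the compensation level at the base of the deeper column (depth z_c below the surface of column A) and equate Σ ρ_i t_i down to z_c; mantle fills any gap and the z_c terms cancel.
Column A: 14.3×2.77 + 19.2×3.04 + (z_c − 33.5)×3.35
Column B: 0.193×0 + x×2.25 + 14.5×2.74 + 8.02×2.9 + (z_c − 0.193 − 22.52 − x)×3.35
The z_c×3.35 term appears on both sides and cancels. Collect the known terms of each column as K = Σ(ρt)_known − 3.35 × (depth of known layers): K_A = 97.979 − 3.35×33.5 = −14.246; K_B = 62.988 − 3.35×(0.193 + 22.52) = −13.10055.
Balance: K_A = K_B − x×(3.35 − 2.25), so x = (K_B − K_A)/(3.35 − 2.25) = 1.14545/1.1 = 1.04 km.

1.04 km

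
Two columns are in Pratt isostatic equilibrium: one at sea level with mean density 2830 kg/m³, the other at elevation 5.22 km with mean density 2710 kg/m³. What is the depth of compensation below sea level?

ρ_ref D = ρ (D + h) → D (ρ_ref − ρ) = ρ h.
D = ρ h/(ρ_ref − ρ) = 2710 × 5.22 km/(2830 − 2710) = 118 km.

118 km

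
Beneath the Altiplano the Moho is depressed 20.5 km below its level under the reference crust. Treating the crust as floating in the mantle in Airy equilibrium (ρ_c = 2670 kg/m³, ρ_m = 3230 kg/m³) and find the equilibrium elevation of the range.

By Archimedes' principle applied to the lithosphere: ρ_c h = (ρ_m − ρ_c) r.
h = r (ρ_m − ρ_c) / ρ_c = 20.5 km × (3230 − 2670) / 2670 = 4.3 km.

4.3 km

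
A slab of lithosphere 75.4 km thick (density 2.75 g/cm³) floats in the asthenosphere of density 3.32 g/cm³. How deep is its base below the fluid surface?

Draft d = t ρ_obj/ρ_fluid = 75.4 km × 2.75/3.32 = 62.5 km.

62.5 km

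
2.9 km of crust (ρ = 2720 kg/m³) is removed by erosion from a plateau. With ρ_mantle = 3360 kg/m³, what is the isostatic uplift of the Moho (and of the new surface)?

Unloading: uplift u = e ρ_c/ρ_m = 2.9 km × 2720/3360 = 2.35 km.

2.35 km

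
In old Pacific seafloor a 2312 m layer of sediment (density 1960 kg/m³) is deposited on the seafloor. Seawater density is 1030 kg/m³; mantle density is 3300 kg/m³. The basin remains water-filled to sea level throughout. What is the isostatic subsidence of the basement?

947 m

Submarine loading: the sediment displaces seawater, and the subsidence is in turn flooded, so s (ρ_m − ρ_w) = t (ρ_sed − ρ_w).
s = 2312 m × (1960 − 1030) / (3300 − 1030) = 947 m.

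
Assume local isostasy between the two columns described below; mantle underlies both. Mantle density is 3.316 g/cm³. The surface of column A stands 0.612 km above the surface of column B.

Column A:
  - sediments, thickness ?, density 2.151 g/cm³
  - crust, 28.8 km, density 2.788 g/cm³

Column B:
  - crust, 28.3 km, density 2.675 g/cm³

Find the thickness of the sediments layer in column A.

4.26 km

Take the compensation level at the base of the deeper column (depth z_c below the surface of column A) and equate Σ ρ_i t_i down to z_c; mantle fills any gap and the z_c terms cancel.
Column A: x×2.151 + 28.8×2.788 + (z_c − 28.8 − x)×3.316
Column B: 0.612×0 + 28.3×2.675 + (z_c − 0.612 − 28.3)×3.316
The z_c×3.316 term appears on both sides and cancels. Collect the known terms of each column as K = Σ(ρt)_known − 3.316 × (depth of known layers): K_A = 80.2944 − 3.316×28.8 = −15.2064; K_B = 75.7025 − 3.316×(0.612 + 28.3) = −20.169692.
Balance: K_A − x×(3.316 − 2.151) = K_B, so x = (K_A − K_B)/(3.316 − 2.151) = 4.96329/1.165 = 4.26 km.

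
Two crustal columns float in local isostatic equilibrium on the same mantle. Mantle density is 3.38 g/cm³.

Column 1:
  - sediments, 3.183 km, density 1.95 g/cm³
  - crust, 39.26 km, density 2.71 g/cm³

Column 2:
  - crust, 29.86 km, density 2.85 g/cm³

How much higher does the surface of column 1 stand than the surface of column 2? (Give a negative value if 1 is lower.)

4.45 km

For any compensation level in the mantle, the mantle terms cancel and isostasy reduces to e = (Σt_1 − Σt_2) − (Σ(ρt)_1 − Σ(ρt)_2) / ρ_m.
Σt_1 = 42.443 km; Σt_2 = 29.86 km; Σ(ρt)_1 = 112.60145; Σ(ρt)_2 = 85.101 (in km·g/cm³).
e = (42.443 − 29.86) − (112.60145 − 85.101) / 3.38 = 4.45 km.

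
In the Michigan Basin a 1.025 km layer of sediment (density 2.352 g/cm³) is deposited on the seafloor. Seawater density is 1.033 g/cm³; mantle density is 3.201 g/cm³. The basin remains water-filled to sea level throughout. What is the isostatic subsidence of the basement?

Submarine loading: the sediment displaces seawater, and the subsidence is in turn flooded, so s (ρ_m − ρ_w) = t (ρ_sed − ρ_w).
s = 1.025 km × (2.352 − 1.033) / (3.201 − 1.033) = 0.624 km.

0.624 km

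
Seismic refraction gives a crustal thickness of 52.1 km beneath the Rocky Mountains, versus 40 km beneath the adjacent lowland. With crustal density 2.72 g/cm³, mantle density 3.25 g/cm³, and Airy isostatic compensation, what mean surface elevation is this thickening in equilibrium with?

1.97 km

Excess crust Δ = 52.1 km − 40 km = 12.1 km, split between elevation h and root r with h + r = Δ.
Airy balance ρ_c h = (ρ_m − ρ_c) r gives r = h ρ_c/(ρ_m − ρ_c), so h (1 + ρ_c/(ρ_m − ρ_c)) = Δ, i.e. h = Δ (ρ_m − ρ_c)/ρ_m.
h = 12.1 km × 0.53/3.25 = 1.97 km.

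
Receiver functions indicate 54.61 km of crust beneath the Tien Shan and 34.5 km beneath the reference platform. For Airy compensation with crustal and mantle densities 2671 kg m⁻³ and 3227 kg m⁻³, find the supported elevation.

3.46 km

Excess crust Δ = 54.61 km − 34.5 km = 20.11 km, split between elevation h and root r with h + r = Δ.
Airy balance ρ_c h = (ρ_m − ρ_c) r gives r = h ρ_c/(ρ_m − ρ_c), so h (1 + ρ_c/(ρ_m − ρ_c)) = Δ, i.e. h = Δ (ρ_m − ρ_c)/ρ_m.
h = 20.11 km × 556/3227 = 3.46 km.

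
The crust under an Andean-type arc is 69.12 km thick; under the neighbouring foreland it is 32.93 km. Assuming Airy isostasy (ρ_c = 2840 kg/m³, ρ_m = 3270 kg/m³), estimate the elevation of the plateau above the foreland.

4.76 km

Excess crust Δ = 69.12 km − 32.93 km = 36.19 km, split between elevation h and root r with h + r = Δ.
Airy balance ρ_c h = (ρ_m − ρ_c) r gives r = h ρ_c/(ρ_m − ρ_c), so h (1 + ρ_c/(ρ_m − ρ_c)) = Δ, i.e. h = Δ (ρ_m − ρ_c)/ρ_m.
h = 36.19 km × 430/3270 = 4.76 km.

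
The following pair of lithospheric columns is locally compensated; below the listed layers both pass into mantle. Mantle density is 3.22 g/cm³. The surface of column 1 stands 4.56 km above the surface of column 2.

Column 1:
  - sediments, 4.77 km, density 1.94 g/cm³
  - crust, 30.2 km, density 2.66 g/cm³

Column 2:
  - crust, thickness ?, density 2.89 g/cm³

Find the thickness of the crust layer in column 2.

25.3 km

Take the compensation level at the base of the deeper column (depth z_c below the surface of column 1) and equate Σ ρ_i t_i down to z_c; mantle fills any gap and the z_c terms cancel.
Column 1: 4.77×1.94 + 30.2×2.66 + (z_c − 34.97)×3.22
Column 2: 4.56×0 + x×2.89 + (z_c − 4.56 − 0 − x)×3.22
The z_c×3.22 term appears on both sides and cancels. Collect the known terms of each column as K = Σ(ρt)_known − 3.22 × (depth of known layers): K_1 = 89.5858 − 3.22×34.97 = −23.0176; K_2 = 0 − 3.22×(4.56 + 0) = −14.6832.
Balance: K_1 = K_2 − x×(3.22 − 2.89), so x = (K_2 − K_1)/(3.22 − 2.89) = 8.3344/0.33 = 25.3 km.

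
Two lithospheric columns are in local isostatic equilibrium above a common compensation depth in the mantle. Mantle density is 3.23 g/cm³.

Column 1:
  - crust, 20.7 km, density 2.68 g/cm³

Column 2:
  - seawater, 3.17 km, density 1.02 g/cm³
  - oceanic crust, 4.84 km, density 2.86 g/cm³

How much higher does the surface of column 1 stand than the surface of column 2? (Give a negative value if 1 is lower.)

For any compensation level in the mantle, the mantle terms cancel and isostasy reduces to e = (Σt_1 − Σt_2) − (Σ(ρt)_1 − Σ(ρt)_2) / ρ_m.
Σt_1 = 20.7 km; Σt_2 = 8.01 km; Σ(ρt)_1 = 55.476; Σ(ρt)_2 = 17.0758 (in km·g/cm³).
e = (20.7 − 8.01) − (55.476 − 17.0758) / 3.23 = 0.801 km.

0.801 km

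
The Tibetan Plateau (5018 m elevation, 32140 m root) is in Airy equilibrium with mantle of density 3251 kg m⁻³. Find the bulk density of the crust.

ρ_c h = (ρ_m − ρ_c) r → ρ_c (h + r) = ρ_m r → ρ_c = ρ_m r / (h + r).
ρ_c = 3251 × 32140 m / (5018 m + 32140 m) = 2810 kg m⁻³.

2810 kg m⁻³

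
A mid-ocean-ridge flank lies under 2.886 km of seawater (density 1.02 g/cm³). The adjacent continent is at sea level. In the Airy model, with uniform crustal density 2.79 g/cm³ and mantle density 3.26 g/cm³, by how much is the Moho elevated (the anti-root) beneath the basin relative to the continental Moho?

10.9 km

Equating mass per unit area of the two columns: replacing crust with seawater at the top is compensated by replacing crust with mantle at the base: d (ρ_c − ρ_w) = a (ρ_m − ρ_c).
a = d (ρ_c − ρ_w)/(ρ_m − ρ_c) = 2.886 km × 1.77/0.47 = 10.9 km.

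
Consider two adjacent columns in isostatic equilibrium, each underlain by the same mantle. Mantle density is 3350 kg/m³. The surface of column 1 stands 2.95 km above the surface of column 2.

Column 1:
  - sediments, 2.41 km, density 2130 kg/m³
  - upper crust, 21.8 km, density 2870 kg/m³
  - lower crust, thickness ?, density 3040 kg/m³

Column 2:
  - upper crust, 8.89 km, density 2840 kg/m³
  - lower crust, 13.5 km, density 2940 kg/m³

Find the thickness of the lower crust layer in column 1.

21.1 km

Take the compensation level at the base of the deeper column (depth z_c below the surface of column 1) and equate Σ ρ_i t_i down to z_c; mantle fills any gap and the z_c terms cancel.
Column 1: 2.41×2130 + 21.8×2870 + x×3040 + (z_c − 24.21 − x)×3350
Column 2: 2.95×0 + 8.89×2840 + 13.5×2940 + (z_c − 2.95 − 22.39)×3350
The z_c×3350 term appears on both sides and cancels. Collect the known terms of each column as K = Σ(ρt)_known − 3350 × (depth of known layers): K_1 = 67699.3 − 3350×24.21 = −13404.2; K_2 = 64937.6 − 3350×(2.95 + 22.39) = −19951.4.
Balance: K_1 − x×(3350 − 3040) = K_2, so x = (K_1 − K_2)/(3350 − 3040) = 6547.2/310 = 21.1 km.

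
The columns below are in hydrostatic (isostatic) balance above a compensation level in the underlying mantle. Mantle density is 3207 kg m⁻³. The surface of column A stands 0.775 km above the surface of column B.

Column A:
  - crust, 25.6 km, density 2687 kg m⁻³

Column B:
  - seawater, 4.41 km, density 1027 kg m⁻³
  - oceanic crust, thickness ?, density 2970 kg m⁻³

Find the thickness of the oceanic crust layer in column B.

5.12 km

Take the compensation level at the base of the deeper column (depth z_c below the surface of column A) and equate Σ ρ_i t_i down to z_c; mantle fills any gap and the z_c terms cancel.
Column A: 25.6×2687 + (z_c − 25.6)×3207
Column B: 0.775×0 + 4.41×1027 + x×2970 + (z_c − 0.775 − 4.41 − x)×3207
The z_c×3207 term appears on both sides and cancels. Collect the known terms of each column as K = Σ(ρt)_known − 3207 × (depth of known layers): K_A = 68787.2 − 3207×25.6 = −13312; K_B = 4529.07 − 3207×(0.775 + 4.41) = −12099.225.
Balance: K_A = K_B − x×(3207 − 2970), so x = (K_B − K_A)/(3207 − 2970) = 1212.78/237 = 5.12 km.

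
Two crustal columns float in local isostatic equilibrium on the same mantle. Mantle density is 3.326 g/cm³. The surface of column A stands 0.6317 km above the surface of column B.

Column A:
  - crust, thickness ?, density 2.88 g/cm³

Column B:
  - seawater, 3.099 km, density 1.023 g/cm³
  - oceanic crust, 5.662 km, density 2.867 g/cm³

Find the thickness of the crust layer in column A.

Take the compensation level at the base of the deeper column (depth z_c below the surface of column A) and equate Σ ρ_i t_i down to z_c; mantle fills any gap and the z_c terms cancel.
Column A: x×2.88 + (z_c − 0 − x)×3.326
Column B: 0.6317×0 + 3.099×1.023 + 5.662×2.867 + (z_c − 0.6317 − 8.761)×3.326
The z_c×3.326 term appears on both sides and cancels. Collect the known terms of each column as K = Σ(ρt)_known − 3.326 × (depth of known layers): K_A = 0 − 3.326×0 = 0; K_B = 19.403231 − 3.326×(0.6317 + 8.761) = −11.8368892.
Balance: K_A − x×(3.326 − 2.88) = K_B, so x = (K_A − K_B)/(3.326 − 2.88) = 11.8369/0.446 = 26.5 km.

26.5 km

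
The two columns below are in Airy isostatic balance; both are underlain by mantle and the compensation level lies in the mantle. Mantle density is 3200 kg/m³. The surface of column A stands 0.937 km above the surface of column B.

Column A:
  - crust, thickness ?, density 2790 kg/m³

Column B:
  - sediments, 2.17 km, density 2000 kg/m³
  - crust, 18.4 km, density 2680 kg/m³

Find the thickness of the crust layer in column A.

37 km

Take the compensation level at the base of the deeper column (depth z_c below the surface of column A) and equate Σ ρ_i t_i down to z_c; mantle fills any gap and the z_c terms cancel.
Column A: x×2790 + (z_c − 0 − x)×3200
Column B: 0.937×0 + 2.17×2000 + 18.4×2680 + (z_c − 0.937 − 20.57)×3200
The z_c×3200 term appears on both sides and cancels. Collect the known terms of each column as K = Σ(ρt)_known − 3200 × (depth of known layers): K_A = 0 − 3200×0 = 0; K_B = 53652 − 3200×(0.937 + 20.57) = −15170.4.
Balance: K_A − x×(3200 − 2790) = K_B, so x = (K_A − K_B)/(3200 − 2790) = 15170.4/410 = 37 km.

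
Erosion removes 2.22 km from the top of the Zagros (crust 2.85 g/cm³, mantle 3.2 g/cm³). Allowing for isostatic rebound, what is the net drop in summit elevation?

Rebound u = e ρ_c/ρ_m = 2.22 km × 2.85/3.2 = 1.977 km.
Net surface drop = e − u = 2.22 km − 1.977 km = e (ρ_m − ρ_c)/ρ_m = 0.243 km.

0.243 km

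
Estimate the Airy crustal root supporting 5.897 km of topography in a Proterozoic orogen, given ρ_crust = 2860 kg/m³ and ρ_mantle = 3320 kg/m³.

Balancing pressure at the compensation depth: the weight of the topography is balanced by the buoyancy of the root, ρ_c h = (ρ_m − ρ_c) r.
r = h · ρ_c / (ρ_m − ρ_c) = 5.897 km × 2860 / (3320 − 2860) = 36.7 km.

36.7 km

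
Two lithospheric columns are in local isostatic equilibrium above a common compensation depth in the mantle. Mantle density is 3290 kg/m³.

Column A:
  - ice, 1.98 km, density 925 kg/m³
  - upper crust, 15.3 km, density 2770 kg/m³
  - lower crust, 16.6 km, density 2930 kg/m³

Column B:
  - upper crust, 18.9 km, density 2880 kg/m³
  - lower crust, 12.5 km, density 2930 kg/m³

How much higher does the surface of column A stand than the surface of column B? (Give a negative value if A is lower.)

For any compensation level in the mantle, the mantle terms cancel and isostasy reduces to e = (Σt_A − Σt_B) − (Σ(ρt)_A − Σ(ρt)_B) / ρ_m.
Σt_A = 33.88 km; Σt_B = 31.4 km; Σ(ρt)_A = 92850.5; Σ(ρt)_B = 91057 (in km·kg/m³).
e = (33.88 − 31.4) − (92850.5 − 91057) / 3290 = 1.93 km.

1.93 km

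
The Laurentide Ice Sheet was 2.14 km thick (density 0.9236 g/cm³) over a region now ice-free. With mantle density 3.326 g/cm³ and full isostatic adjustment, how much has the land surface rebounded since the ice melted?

0.594 km

Removing the load lets mantle flow back in; uplift u satisfies ρ_ice t = ρ_m u.
u = t ρ_ice/ρ_m = 2.14 km × 0.9236/3.326 = 0.594 km.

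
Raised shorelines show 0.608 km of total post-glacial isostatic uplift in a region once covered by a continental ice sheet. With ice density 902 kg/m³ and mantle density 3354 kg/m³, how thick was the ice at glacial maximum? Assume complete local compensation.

2.26 km

u = t ρ_ice/ρ_m → t = u ρ_m/ρ_ice = 0.608 km × 3354/902 = 2.26 km.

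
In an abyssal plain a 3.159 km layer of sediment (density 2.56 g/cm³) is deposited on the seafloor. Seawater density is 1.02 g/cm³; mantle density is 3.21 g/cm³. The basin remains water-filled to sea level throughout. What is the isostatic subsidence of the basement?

2.22 km

Submarine loading: the sediment displaces seawater, and the subsidence is in turn flooded, so s (ρ_m − ρ_w) = t (ρ_sed − ρ_w).
s = 3.159 km × (2.56 − 1.02) / (3.21 − 1.02) = 2.22 km.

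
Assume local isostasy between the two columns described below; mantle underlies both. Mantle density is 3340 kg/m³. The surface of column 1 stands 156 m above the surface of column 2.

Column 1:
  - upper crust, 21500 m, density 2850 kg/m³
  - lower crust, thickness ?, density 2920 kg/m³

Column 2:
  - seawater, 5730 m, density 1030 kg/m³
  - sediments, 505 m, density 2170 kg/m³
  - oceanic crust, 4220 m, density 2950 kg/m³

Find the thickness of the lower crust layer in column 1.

Take the compensation level at the base of the deeper column (depth z_c below the surface of column 1) and equate Σ ρ_i t_i down to z_c; mantle fills any gap and the z_c terms cancel.
Column 1: 21500×2850 + x×2920 + (z_c − 21500 − x)×3340
Column 2: 156×0 + 5730×1030 + 505×2170 + 4220×2950 + (z_c − 156 − 10455)×3340
The z_c×3340 term appears on both sides and cancels. Collect the known terms of each column as K = Σ(ρt)_known − 3340 × (depth of known layers): K_1 = 61275000 − 3340×21500 = −10535000; K_2 = 19446750 − 3340×(156 + 10455) = −15993990.
Balance: K_1 − x×(3340 − 2920) = K_2, so x = (K_1 − K_2)/(3340 − 2920) = 5458990/420 = 13000 m.

13000 m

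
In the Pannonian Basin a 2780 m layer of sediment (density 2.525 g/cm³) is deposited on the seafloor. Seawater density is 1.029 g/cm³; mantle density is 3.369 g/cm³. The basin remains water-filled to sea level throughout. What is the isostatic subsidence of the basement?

1780 m

Submarine loading: the sediment displaces seawater, and the subsidence is in turn flooded, so s (ρ_m − ρ_w) = t (ρ_sed − ρ_w).
s = 2780 m × (2.525 − 1.029) / (3.369 − 1.029) = 1780 m.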